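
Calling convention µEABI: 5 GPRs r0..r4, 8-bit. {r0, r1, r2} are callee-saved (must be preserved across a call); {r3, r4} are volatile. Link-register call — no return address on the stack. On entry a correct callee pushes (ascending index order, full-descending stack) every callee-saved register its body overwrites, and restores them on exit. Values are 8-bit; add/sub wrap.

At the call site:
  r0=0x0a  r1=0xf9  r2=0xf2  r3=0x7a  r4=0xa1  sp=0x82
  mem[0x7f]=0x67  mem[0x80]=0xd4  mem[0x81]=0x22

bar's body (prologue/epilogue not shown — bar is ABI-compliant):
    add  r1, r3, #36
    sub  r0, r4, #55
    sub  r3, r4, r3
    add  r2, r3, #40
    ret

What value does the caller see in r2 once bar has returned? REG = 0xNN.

prologue: push r0 -> mem[0x81]=0x0a, sp=0x81
prologue: push r1 -> mem[0x80]=0xf9, sp=0x80
prologue: push r2 -> mem[0x7f]=0xf2, sp=0x7f
body[0] add  r1, r3, #36 -> r1=0x9e
body[1] sub  r0, r4, #55 -> r0=0x6a
body[2] sub  r3, r4, r3 -> r3=0x27
body[3] add  r2, r3, #40 -> r2=0x4f
epilogue: pop r2=0xf2, sp=0x80
epilogue: pop r1=0xf9, sp=0x81
epilogue: pop r0=0x0a, sp=0x82
r2 is callee-saved -> restored

REG = 0xf2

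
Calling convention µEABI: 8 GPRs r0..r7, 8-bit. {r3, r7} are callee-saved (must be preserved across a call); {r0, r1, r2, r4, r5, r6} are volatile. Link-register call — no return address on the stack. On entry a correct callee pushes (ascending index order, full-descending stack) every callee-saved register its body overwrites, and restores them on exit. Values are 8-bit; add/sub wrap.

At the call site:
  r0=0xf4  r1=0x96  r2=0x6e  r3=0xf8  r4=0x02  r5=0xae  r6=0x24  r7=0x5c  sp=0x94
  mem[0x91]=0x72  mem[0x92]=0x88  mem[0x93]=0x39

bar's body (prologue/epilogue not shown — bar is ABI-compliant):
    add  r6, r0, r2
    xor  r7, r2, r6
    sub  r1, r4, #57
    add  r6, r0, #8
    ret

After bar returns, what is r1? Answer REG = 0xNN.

prologue: push r7 → mem[0x93]=0x5c, sp=0x93
body[0] add  r6, r0, r2 → r6=0x62
body[1] xor  r7, r2, r6 → r7=0x0c
body[2] sub  r1, r4, #57 → r1=0xc9
body[3] add  r6, r0, #8 → r6=0xfc
epilogue: pop r7=0x5c, sp=0x94
r1 is caller-saved → body value

REG = 0xc9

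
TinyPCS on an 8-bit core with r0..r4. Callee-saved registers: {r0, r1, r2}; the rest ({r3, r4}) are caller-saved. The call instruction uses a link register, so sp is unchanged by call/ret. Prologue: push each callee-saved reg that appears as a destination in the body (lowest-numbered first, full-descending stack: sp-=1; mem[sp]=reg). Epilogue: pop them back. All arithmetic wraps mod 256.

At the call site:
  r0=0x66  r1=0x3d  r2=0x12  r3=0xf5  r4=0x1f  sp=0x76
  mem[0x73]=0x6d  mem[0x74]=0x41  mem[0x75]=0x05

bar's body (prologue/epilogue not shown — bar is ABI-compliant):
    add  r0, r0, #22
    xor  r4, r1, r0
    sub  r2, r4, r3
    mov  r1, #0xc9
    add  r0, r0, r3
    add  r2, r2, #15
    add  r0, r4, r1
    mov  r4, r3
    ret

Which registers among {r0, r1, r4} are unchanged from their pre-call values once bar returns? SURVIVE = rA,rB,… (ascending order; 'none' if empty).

prologue: push r0 → mem[0x75]=0x66, sp=0x75
prologue: push r1 → mem[0x74]=0x3d, sp=0x74
prologue: push r2 → mem[0x73]=0x12, sp=0x73
body[0] add  r0, r0, #22 → r0=0x7c
body[1] xor  r4, r1, r0 → r4=0x41
body[2] sub  r2, r4, r3 → r2=0x4c
body[3] mov  r1, #0xc9 → r1=0xc9
body[4] add  r0, r0, r3 → r0=0x71
body[5] add  r2, r2, #15 → r2=0x5b
body[6] add  r0, r4, r1 → r0=0x0a
body[7] mov  r4, r3 → r4=0xf5
epilogue: pop r2=0x12, sp=0x74
epilogue: pop r1=0x3d, sp=0x75
epilogue: pop r0=0x66, sp=0x76
r0: callee-saved, written=True
r1: callee-saved, written=True
r4: caller-saved, written=True

SURVIVE = r0,r1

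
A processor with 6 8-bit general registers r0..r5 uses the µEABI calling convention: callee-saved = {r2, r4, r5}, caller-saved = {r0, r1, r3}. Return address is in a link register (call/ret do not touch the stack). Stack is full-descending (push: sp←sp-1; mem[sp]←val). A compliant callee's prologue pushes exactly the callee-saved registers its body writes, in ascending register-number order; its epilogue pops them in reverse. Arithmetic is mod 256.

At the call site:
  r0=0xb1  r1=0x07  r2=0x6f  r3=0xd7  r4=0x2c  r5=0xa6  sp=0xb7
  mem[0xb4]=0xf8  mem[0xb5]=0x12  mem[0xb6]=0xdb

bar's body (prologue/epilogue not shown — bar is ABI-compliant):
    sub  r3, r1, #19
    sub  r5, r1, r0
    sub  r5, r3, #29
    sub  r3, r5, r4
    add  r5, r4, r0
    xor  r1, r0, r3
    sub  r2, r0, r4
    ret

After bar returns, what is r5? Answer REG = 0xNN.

REG = 0xa6

prologue: push r2 → mem[0xb6]=0x6f, sp=0xb6
prologue: push r5 → mem[0xb5]=0xa6, sp=0xb5
body[0] sub  r3, r1, #19 → r3=0xf4
body[1] sub  r5, r1, r0 → r5=0x56
body[2] sub  r5, r3, #29 → r5=0xd7
body[3] sub  r3, r5, r4 → r3=0xab
body[4] add  r5, r4, r0 → r5=0xdd
body[5] xor  r1, r0, r3 → r1=0x1a
body[6] sub  r2, r0, r4 → r2=0x85
epilogue: pop r5=0xa6, sp=0xb6
epilogue: pop r2=0x6f, sp=0xb7
r5 is callee-saved → restored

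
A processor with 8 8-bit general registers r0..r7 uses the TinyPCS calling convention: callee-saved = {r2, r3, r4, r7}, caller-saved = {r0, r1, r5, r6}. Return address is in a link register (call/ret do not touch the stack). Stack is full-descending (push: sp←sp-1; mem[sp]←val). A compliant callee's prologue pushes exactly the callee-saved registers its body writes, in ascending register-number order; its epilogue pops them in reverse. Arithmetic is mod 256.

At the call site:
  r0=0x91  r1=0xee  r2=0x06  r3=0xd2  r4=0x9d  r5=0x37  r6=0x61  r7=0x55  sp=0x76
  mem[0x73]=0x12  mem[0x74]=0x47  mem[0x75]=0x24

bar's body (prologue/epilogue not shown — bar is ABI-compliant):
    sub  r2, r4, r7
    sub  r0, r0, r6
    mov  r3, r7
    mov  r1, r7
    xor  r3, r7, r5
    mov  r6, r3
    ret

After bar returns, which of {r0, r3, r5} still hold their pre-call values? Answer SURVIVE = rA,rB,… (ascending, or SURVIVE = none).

prologue: push r2 → mem[0x75]=0x06, sp=0x75
prologue: push r3 → mem[0x74]=0xd2, sp=0x74
body[0] sub  r2, r4, r7 → r2=0x48
body[1] sub  r0, r0, r6 → r0=0x30
body[2] mov  r3, r7 → r3=0x55
body[3] mov  r1, r7 → r1=0x55
body[4] xor  r3, r7, r5 → r3=0x62
body[5] mov  r6, r3 → r6=0x62
epilogue: pop r3=0xd2, sp=0x75
epilogue: pop r2=0x06, sp=0x76
r0: caller-saved, written=True
r3: callee-saved, written=True
r5: caller-saved, written=False

SURVIVE = r3,r5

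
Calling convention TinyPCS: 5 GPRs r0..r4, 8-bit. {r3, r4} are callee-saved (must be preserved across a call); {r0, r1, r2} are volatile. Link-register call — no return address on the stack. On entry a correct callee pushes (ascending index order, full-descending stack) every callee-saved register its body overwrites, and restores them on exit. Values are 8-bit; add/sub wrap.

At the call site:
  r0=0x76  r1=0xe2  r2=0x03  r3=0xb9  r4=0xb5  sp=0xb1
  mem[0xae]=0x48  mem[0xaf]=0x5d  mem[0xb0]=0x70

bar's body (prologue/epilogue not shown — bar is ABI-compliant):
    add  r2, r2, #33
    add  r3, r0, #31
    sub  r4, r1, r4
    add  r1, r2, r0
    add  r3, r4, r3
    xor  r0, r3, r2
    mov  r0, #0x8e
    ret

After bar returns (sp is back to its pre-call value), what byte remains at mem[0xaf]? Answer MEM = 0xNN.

prologue: push r3 -> mem[0xb0]=0xb9, sp=0xb0
prologue: push r4 -> mem[0xaf]=0xb5, sp=0xaf
body[0] add  r2, r2, #33 -> r2=0x24
body[1] add  r3, r0, #31 -> r3=0x95
body[2] sub  r4, r1, r4 -> r4=0x2d
body[3] add  r1, r2, r0 -> r1=0x9a
body[4] add  r3, r4, r3 -> r3=0xc2
body[5] xor  r0, r3, r2 -> r0=0xe6
body[6] mov  r0, #0x8e -> r0=0x8e
epilogue: pop r4=0xb5, sp=0xb0
epilogue: pop r3=0xb9, sp=0xb1
prologue pushed ['r3', 'r4'] at ['0xb0', '0xaf']

MEM = 0xb5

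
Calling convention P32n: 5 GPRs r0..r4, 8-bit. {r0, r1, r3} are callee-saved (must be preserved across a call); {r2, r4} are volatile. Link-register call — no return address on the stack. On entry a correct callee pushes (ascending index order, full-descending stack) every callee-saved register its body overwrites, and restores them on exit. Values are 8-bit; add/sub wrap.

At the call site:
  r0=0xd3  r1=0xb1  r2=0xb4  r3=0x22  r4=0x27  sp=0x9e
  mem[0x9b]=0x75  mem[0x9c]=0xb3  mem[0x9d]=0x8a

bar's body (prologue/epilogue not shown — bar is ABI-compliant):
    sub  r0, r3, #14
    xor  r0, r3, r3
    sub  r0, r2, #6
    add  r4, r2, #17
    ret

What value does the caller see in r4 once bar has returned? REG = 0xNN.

REG = 0xc5

prologue: push r0 -> mem[0x9d]=0xd3, sp=0x9d
body[0] sub  r0, r3, #14 -> r0=0x14
body[1] xor  r0, r3, r3 -> r0=0x00
body[2] sub  r0, r2, #6 -> r0=0xae
body[3] add  r4, r2, #17 -> r4=0xc5
epilogue: pop r0=0xd3, sp=0x9e
r4 is caller-saved -> body value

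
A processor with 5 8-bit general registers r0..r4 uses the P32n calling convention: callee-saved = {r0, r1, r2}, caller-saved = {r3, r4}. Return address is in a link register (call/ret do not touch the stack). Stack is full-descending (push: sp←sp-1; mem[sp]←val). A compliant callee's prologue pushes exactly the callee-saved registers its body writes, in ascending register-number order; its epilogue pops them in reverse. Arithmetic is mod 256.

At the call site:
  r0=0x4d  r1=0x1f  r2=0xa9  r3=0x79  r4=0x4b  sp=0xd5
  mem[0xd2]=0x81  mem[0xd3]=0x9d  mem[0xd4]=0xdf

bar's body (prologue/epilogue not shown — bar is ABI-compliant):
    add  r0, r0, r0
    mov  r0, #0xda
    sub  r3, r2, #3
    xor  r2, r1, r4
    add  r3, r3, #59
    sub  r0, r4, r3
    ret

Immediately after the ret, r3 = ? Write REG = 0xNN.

prologue: push r0 -> mem[0xd4]=0x4d, sp=0xd4
prologue: push r2 -> mem[0xd3]=0xa9, sp=0xd3
body[0] add  r0, r0, r0 -> r0=0x9a
body[1] mov  r0, #0xda -> r0=0xda
body[2] sub  r3, r2, #3 -> r3=0xa6
body[3] xor  r2, r1, r4 -> r2=0x54
body[4] add  r3, r3, #59 -> r3=0xe1
body[5] sub  r0, r4, r3 -> r0=0x6a
epilogue: pop r2=0xa9, sp=0xd4
epilogue: pop r0=0x4d, sp=0xd5
r3 is caller-saved -> body value

REG = 0xe1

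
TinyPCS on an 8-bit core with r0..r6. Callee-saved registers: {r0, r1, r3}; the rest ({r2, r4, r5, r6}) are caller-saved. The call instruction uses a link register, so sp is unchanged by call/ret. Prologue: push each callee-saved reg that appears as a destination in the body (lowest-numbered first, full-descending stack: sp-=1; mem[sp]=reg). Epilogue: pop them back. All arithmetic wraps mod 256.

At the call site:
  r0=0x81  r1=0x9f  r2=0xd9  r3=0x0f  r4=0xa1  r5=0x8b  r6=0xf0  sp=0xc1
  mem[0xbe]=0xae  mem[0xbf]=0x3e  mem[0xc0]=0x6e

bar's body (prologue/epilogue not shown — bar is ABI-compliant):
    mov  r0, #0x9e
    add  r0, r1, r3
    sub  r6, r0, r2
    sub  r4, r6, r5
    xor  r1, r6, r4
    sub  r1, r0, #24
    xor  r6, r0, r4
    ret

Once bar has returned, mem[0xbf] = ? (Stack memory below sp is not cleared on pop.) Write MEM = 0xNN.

MEM = 0x9f

prologue: push r0 -> mem[0xc0]=0x81, sp=0xc0
prologue: push r1 -> mem[0xbf]=0x9f, sp=0xbf
body[0] mov  r0, #0x9e -> r0=0x9e
body[1] add  r0, r1, r3 -> r0=0xae
body[2] sub  r6, r0, r2 -> r6=0xd5
body[3] sub  r4, r6, r5 -> r4=0x4a
body[4] xor  r1, r6, r4 -> r1=0x9f
body[5] sub  r1, r0, #24 -> r1=0x96
body[6] xor  r6, r0, r4 -> r6=0xe4
epilogue: pop r1=0x9f, sp=0xc0
epilogue: pop r0=0x81, sp=0xc1
prologue pushed ['r0', 'r1'] at ['0xc0', '0xbf']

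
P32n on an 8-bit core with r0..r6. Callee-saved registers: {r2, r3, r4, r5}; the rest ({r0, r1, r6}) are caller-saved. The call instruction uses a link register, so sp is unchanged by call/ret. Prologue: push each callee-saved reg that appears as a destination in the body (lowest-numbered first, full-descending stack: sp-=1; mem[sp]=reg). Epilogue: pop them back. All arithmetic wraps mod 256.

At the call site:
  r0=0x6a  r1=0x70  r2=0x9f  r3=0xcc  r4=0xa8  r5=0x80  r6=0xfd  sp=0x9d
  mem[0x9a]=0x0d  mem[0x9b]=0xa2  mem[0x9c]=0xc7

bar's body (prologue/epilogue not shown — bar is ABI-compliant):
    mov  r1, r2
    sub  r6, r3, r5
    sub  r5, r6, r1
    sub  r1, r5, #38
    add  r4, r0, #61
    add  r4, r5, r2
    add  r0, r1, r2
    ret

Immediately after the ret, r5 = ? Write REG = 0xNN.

REG = 0x80

prologue: push r4 → mem[0x9c]=0xa8, sp=0x9c
prologue: push r5 → mem[0x9b]=0x80, sp=0x9b
body[0] mov  r1, r2 → r1=0x9f
body[1] sub  r6, r3, r5 → r6=0x4c
body[2] sub  r5, r6, r1 → r5=0xad
body[3] sub  r1, r5, #38 → r1=0x87
body[4] add  r4, r0, #61 → r4=0xa7
body[5] add  r4, r5, r2 → r4=0x4c
body[6] add  r0, r1, r2 → r0=0x26
epilogue: pop r5=0x80, sp=0x9c
epilogue: pop r4=0xa8, sp=0x9d
r5 is callee-saved → restored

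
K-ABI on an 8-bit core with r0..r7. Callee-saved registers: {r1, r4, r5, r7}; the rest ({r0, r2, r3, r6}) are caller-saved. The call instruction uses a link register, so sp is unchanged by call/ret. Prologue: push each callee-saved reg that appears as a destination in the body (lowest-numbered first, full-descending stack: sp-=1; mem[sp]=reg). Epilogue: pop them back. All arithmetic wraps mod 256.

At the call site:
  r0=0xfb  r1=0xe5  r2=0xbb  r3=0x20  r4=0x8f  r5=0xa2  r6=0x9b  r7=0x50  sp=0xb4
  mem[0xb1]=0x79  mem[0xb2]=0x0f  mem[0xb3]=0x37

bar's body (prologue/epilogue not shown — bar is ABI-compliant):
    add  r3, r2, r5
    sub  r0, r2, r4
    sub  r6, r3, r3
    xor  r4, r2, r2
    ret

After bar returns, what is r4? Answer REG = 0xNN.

REG = 0x8f

prologue: push r4 -> mem[0xb3]=0x8f, sp=0xb3
body[0] add  r3, r2, r5 -> r3=0x5d
body[1] sub  r0, r2, r4 -> r0=0x2c
body[2] sub  r6, r3, r3 -> r6=0x00
body[3] xor  r4, r2, r2 -> r4=0x00
epilogue: pop r4=0x8f, sp=0xb4
r4 is callee-saved -> restored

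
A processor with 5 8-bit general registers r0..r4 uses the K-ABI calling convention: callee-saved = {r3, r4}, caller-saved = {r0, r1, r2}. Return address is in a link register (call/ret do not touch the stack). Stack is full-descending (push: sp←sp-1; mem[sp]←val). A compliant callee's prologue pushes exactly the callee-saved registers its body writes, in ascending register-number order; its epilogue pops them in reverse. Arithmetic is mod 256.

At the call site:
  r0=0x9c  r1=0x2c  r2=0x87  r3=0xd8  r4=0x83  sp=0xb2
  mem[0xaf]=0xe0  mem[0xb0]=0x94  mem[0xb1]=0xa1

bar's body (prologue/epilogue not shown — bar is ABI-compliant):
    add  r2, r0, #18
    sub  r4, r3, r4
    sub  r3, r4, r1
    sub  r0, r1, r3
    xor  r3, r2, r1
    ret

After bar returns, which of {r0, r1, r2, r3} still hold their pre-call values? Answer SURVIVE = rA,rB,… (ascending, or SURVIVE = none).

prologue: push r3 -> mem[0xb1]=0xd8, sp=0xb1
prologue: push r4 -> mem[0xb0]=0x83, sp=0xb0
body[0] add  r2, r0, #18 -> r2=0xae
body[1] sub  r4, r3, r4 -> r4=0x55
body[2] sub  r3, r4, r1 -> r3=0x29
body[3] sub  r0, r1, r3 -> r0=0x03
body[4] xor  r3, r2, r1 -> r3=0x82
epilogue: pop r4=0x83, sp=0xb1
epilogue: pop r3=0xd8, sp=0xb2
r0: caller-saved, written=True
r1: caller-saved, written=False
r2: caller-saved, written=True
r3: callee-saved, written=True

SURVIVE = r1,r3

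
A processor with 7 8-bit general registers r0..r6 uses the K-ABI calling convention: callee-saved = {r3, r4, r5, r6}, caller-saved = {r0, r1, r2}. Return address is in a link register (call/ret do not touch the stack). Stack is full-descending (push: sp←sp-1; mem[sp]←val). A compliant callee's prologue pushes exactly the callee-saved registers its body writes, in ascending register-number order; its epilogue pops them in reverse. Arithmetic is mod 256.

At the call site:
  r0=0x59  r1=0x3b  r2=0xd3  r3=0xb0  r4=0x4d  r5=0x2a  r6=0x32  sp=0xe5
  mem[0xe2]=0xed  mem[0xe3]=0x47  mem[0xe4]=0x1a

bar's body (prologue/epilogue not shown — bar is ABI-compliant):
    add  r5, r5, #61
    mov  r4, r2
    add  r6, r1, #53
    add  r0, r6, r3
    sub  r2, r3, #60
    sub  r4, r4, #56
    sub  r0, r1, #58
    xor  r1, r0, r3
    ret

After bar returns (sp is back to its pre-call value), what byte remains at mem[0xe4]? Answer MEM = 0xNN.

prologue: push r4 → mem[0xe4]=0x4d, sp=0xe4
prologue: push r5 → mem[0xe3]=0x2a, sp=0xe3
prologue: push r6 → mem[0xe2]=0x32, sp=0xe2
body[0] add  r5, r5, #61 → r5=0x67
body[1] mov  r4, r2 → r4=0xd3
body[2] add  r6, r1, #53 → r6=0x70
body[3] add  r0, r6, r3 → r0=0x20
body[4] sub  r2, r3, #60 → r2=0x74
body[5] sub  r4, r4, #56 → r4=0x9b
body[6] sub  r0, r1, #58 → r0=0x01
body[7] xor  r1, r0, r3 → r1=0xb1
epilogue: pop r6=0x32, sp=0xe3
epilogue: pop r5=0x2a, sp=0xe4
epilogue: pop r4=0x4d, sp=0xe5
prologue pushed ['r4', 'r5', 'r6'] at ['0xe4', '0xe3', '0xe2']

MEM = 0x4d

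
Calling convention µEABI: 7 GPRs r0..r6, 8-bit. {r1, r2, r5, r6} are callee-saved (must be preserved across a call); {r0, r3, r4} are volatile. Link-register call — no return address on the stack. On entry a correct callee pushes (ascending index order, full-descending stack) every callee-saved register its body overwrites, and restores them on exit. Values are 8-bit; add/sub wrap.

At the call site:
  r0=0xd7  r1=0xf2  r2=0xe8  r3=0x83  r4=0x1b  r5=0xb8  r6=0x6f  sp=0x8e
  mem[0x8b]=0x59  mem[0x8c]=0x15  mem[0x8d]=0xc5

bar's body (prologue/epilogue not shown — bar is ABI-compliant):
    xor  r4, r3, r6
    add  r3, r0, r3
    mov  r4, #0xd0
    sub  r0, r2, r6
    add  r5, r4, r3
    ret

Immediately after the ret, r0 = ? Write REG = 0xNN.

prologue: push r5 → mem[0x8d]=0xb8, sp=0x8d
body[0] xor  r4, r3, r6 → r4=0xec
body[1] add  r3, r0, r3 → r3=0x5a
body[2] mov  r4, #0xd0 → r4=0xd0
body[3] sub  r0, r2, r6 → r0=0x79
body[4] add  r5, r4, r3 → r5=0x2a
epilogue: pop r5=0xb8, sp=0x8e
r0 is caller-saved → body value

REG = 0x79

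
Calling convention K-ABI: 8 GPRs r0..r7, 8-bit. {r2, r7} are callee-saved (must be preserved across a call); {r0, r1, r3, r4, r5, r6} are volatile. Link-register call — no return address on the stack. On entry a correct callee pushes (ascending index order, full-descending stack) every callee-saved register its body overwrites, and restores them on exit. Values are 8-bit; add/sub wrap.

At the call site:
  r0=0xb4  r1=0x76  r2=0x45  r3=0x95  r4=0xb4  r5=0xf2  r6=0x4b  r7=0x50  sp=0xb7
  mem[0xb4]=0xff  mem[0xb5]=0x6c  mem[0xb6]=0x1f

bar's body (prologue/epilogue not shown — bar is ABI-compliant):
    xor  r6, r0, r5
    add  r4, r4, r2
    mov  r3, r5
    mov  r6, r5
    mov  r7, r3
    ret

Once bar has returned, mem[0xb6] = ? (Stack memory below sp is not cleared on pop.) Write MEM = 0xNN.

prologue: push r7 → mem[0xb6]=0x50, sp=0xb6
body[0] xor  r6, r0, r5 → r6=0x46
body[1] add  r4, r4, r2 → r4=0xf9
body[2] mov  r3, r5 → r3=0xf2
body[3] mov  r6, r5 → r6=0xf2
body[4] mov  r7, r3 → r7=0xf2
epilogue: pop r7=0x50, sp=0xb7
prologue pushed ['r7'] at ['0xb6']

MEM = 0x50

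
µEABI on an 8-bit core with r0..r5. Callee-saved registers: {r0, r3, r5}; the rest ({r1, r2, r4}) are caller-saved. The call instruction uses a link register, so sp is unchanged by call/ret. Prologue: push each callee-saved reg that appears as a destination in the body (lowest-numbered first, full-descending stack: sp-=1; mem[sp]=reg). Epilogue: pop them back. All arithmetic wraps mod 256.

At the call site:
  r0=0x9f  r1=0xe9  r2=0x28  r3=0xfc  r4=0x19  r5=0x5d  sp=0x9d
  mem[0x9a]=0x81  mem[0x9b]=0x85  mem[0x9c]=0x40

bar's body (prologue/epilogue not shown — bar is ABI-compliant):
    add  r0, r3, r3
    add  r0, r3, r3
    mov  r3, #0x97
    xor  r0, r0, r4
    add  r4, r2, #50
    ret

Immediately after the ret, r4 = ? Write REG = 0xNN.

REG = 0x5a

prologue: push r0 → mem[0x9c]=0x9f, sp=0x9c
prologue: push r3 → mem[0x9b]=0xfc, sp=0x9b
body[0] add  r0, r3, r3 → r0=0xf8
body[1] add  r0, r3, r3 → r0=0xf8
body[2] mov  r3, #0x97 → r3=0x97
body[3] xor  r0, r0, r4 → r0=0xe1
body[4] add  r4, r2, #50 → r4=0x5a
epilogue: pop r3=0xfc, sp=0x9c
epilogue: pop r0=0x9f, sp=0x9d
r4 is caller-saved → body value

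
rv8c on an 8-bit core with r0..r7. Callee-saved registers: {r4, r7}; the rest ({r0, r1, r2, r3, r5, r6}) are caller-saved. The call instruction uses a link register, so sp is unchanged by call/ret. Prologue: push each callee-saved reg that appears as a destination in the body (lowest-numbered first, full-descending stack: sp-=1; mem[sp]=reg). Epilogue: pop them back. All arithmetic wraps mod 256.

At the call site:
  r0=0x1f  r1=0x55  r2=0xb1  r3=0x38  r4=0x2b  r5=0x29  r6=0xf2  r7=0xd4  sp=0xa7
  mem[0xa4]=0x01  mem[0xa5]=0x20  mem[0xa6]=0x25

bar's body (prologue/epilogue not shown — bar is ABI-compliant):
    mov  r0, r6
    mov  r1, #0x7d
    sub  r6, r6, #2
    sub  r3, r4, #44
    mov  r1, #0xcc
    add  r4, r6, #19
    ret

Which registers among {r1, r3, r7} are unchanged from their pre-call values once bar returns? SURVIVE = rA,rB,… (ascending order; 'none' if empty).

SURVIVE = r7

prologue: push r4 → mem[0xa6]=0x2b, sp=0xa6
body[0] mov  r0, r6 → r0=0xf2
body[1] mov  r1, #0x7d → r1=0x7d
body[2] sub  r6, r6, #2 → r6=0xf0
body[3] sub  r3, r4, #44 → r3=0xff
body[4] mov  r1, #0xcc → r1=0xcc
body[5] add  r4, r6, #19 → r4=0x03
epilogue: pop r4=0x2b, sp=0xa7
r1: caller-saved, written=True
r3: caller-saved, written=True
r7: callee-saved, written=False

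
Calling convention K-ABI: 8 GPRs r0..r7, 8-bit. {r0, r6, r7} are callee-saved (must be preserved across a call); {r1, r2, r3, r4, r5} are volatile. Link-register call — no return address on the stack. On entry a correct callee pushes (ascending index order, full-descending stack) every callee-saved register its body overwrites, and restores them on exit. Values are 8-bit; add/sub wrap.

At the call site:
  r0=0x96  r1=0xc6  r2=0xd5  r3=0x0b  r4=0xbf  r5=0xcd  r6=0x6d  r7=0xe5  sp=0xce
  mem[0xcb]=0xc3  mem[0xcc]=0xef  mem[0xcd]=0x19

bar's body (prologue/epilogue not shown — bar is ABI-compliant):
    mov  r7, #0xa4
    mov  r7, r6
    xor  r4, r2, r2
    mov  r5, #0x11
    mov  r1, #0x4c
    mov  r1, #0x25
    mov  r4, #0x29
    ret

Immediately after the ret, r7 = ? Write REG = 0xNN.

REG = 0xe5

prologue: push r7 -> mem[0xcd]=0xe5, sp=0xcd
body[0] mov  r7, #0xa4 -> r7=0xa4
body[1] mov  r7, r6 -> r7=0x6d
body[2] xor  r4, r2, r2 -> r4=0x00
body[3] mov  r5, #0x11 -> r5=0x11
body[4] mov  r1, #0x4c -> r1=0x4c
body[5] mov  r1, #0x25 -> r1=0x25
body[6] mov  r4, #0x29 -> r4=0x29
epilogue: pop r7=0xe5, sp=0xce
r7 is callee-saved -> restored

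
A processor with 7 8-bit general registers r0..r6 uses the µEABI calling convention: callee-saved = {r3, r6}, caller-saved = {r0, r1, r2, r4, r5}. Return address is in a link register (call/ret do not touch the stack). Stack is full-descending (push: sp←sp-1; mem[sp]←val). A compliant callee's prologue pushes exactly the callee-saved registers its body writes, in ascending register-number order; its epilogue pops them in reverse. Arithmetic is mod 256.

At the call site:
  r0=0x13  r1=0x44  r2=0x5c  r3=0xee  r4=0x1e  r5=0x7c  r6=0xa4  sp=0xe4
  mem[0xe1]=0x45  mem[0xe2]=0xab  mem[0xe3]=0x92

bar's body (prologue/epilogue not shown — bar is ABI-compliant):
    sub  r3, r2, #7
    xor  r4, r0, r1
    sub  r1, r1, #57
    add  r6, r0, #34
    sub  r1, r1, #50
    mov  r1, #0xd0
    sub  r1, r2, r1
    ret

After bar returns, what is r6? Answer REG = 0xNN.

REG = 0xa4

prologue: push r3 -> mem[0xe3]=0xee, sp=0xe3
prologue: push r6 -> mem[0xe2]=0xa4, sp=0xe2
body[0] sub  r3, r2, #7 -> r3=0x55
body[1] xor  r4, r0, r1 -> r4=0x57
body[2] sub  r1, r1, #57 -> r1=0x0b
body[3] add  r6, r0, #34 -> r6=0x35
body[4] sub  r1, r1, #50 -> r1=0xd9
body[5] mov  r1, #0xd0 -> r1=0xd0
body[6] sub  r1, r2, r1 -> r1=0x8c
epilogue: pop r6=0xa4, sp=0xe3
epilogue: pop r3=0xee, sp=0xe4
r6 is callee-saved -> restored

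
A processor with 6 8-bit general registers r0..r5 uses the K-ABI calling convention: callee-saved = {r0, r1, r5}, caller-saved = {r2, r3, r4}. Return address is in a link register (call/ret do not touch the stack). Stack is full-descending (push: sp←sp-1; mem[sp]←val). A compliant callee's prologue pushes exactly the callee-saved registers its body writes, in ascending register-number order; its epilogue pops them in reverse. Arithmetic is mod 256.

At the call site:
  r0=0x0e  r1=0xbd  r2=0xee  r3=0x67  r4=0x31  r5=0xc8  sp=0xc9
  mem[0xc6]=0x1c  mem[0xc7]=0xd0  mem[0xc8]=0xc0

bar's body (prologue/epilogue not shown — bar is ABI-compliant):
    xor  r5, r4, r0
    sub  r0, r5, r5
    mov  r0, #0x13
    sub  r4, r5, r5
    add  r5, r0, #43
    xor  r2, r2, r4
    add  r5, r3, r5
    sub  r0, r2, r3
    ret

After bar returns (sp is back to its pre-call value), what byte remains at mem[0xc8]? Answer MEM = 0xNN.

MEM = 0x0e

prologue: push r0 -> mem[0xc8]=0x0e, sp=0xc8
prologue: push r5 -> mem[0xc7]=0xc8, sp=0xc7
body[0] xor  r5, r4, r0 -> r5=0x3f
body[1] sub  r0, r5, r5 -> r0=0x00
body[2] mov  r0, #0x13 -> r0=0x13
body[3] sub  r4, r5, r5 -> r4=0x00
body[4] add  r5, r0, #43 -> r5=0x3e
body[5] xor  r2, r2, r4 -> r2=0xee
body[6] add  r5, r3, r5 -> r5=0xa5
body[7] sub  r0, r2, r3 -> r0=0x87
epilogue: pop r5=0xc8, sp=0xc8
epilogue: pop r0=0x0e, sp=0xc9
prologue pushed ['r0', 'r5'] at ['0xc8', '0xc7']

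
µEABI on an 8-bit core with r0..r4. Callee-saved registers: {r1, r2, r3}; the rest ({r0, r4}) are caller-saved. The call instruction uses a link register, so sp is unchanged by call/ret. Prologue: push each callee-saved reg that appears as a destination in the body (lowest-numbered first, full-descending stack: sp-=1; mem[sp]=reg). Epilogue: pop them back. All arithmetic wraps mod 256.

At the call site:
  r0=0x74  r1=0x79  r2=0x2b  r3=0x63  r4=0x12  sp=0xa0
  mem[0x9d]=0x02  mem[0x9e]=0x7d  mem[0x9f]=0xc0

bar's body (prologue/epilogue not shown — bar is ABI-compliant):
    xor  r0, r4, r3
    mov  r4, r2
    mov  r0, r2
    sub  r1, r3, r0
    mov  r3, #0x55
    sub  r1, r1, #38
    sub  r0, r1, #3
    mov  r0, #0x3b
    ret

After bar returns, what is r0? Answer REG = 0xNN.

prologue: push r1 → mem[0x9f]=0x79, sp=0x9f
prologue: push r3 → mem[0x9e]=0x63, sp=0x9e
body[0] xor  r0, r4, r3 → r0=0x71
body[1] mov  r4, r2 → r4=0x2b
body[2] mov  r0, r2 → r0=0x2b
body[3] sub  r1, r3, r0 → r1=0x38
body[4] mov  r3, #0x55 → r3=0x55
body[5] sub  r1, r1, #38 → r1=0x12
body[6] sub  r0, r1, #3 → r0=0x0f
body[7] mov  r0, #0x3b → r0=0x3b
epilogue: pop r3=0x63, sp=0x9f
epilogue: pop r1=0x79, sp=0xa0
r0 is caller-saved → body value

REG = 0x3b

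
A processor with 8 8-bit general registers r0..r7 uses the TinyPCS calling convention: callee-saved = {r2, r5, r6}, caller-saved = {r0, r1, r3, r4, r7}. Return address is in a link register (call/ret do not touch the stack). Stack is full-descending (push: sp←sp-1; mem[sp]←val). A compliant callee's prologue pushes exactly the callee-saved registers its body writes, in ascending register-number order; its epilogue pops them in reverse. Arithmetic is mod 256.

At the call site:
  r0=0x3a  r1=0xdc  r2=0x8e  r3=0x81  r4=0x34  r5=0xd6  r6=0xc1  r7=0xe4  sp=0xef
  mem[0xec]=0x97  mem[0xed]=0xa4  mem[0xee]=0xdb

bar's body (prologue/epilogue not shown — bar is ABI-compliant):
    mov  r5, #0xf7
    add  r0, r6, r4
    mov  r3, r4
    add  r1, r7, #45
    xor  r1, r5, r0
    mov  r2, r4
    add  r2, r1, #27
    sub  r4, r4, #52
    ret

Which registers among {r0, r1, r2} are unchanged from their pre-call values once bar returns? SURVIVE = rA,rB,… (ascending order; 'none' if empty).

SURVIVE = r2

prologue: push r2 -> mem[0xee]=0x8e, sp=0xee
prologue: push r5 -> mem[0xed]=0xd6, sp=0xed
body[0] mov  r5, #0xf7 -> r5=0xf7
body[1] add  r0, r6, r4 -> r0=0xf5
body[2] mov  r3, r4 -> r3=0x34
body[3] add  r1, r7, #45 -> r1=0x11
body[4] xor  r1, r5, r0 -> r1=0x02
body[5] mov  r2, r4 -> r2=0x34
body[6] add  r2, r1, #27 -> r2=0x1d
body[7] sub  r4, r4, #52 -> r4=0x00
epilogue: pop r5=0xd6, sp=0xee
epilogue: pop r2=0x8e, sp=0xef
r0: caller-saved, written=True
r1: caller-saved, written=True
r2: callee-saved, written=True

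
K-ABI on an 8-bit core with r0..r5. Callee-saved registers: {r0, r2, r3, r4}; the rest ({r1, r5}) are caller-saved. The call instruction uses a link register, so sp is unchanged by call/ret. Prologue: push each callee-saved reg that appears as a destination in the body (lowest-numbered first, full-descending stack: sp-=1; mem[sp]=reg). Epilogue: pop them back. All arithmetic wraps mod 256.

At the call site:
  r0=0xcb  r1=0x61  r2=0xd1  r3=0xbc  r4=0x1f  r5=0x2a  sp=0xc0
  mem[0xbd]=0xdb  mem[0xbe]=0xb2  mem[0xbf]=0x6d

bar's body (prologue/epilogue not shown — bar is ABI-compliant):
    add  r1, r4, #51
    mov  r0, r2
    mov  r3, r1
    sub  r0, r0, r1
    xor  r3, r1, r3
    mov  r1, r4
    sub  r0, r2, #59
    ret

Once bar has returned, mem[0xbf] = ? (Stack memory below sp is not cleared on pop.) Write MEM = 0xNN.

MEM = 0xcb

prologue: push r0 → mem[0xbf]=0xcb, sp=0xbf
prologue: push r3 → mem[0xbe]=0xbc, sp=0xbe
body[0] add  r1, r4, #51 → r1=0x52
body[1] mov  r0, r2 → r0=0xd1
body[2] mov  r3, r1 → r3=0x52
body[3] sub  r0, r0, r1 → r0=0x7f
body[4] xor  r3, r1, r3 → r3=0x00
body[5] mov  r1, r4 → r1=0x1f
body[6] sub  r0, r2, #59 → r0=0x96
epilogue: pop r3=0xbc, sp=0xbf
epilogue: pop r0=0xcb, sp=0xc0
prologue pushed ['r0', 'r3'] at ['0xbf', '0xbe']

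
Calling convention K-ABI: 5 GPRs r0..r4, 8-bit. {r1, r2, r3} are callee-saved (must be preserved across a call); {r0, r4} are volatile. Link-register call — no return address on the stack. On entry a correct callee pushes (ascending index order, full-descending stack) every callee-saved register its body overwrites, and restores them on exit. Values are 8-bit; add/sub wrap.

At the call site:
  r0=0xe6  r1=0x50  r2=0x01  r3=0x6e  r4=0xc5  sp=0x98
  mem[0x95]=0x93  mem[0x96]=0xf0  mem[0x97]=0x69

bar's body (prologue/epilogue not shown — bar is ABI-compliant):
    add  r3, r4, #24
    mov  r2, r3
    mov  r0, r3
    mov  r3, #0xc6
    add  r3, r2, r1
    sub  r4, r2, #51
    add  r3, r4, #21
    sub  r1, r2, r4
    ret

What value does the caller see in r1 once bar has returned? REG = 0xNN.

REG = 0x50

prologue: push r1 -> mem[0x97]=0x50, sp=0x97
prologue: push r2 -> mem[0x96]=0x01, sp=0x96
prologue: push r3 -> mem[0x95]=0x6e, sp=0x95
body[0] add  r3, r4, #24 -> r3=0xdd
body[1] mov  r2, r3 -> r2=0xdd
body[2] mov  r0, r3 -> r0=0xdd
body[3] mov  r3, #0xc6 -> r3=0xc6
body[4] add  r3, r2, r1 -> r3=0x2d
body[5] sub  r4, r2, #51 -> r4=0xaa
body[6] add  r3, r4, #21 -> r3=0xbf
body[7] sub  r1, r2, r4 -> r1=0x33
epilogue: pop r3=0x6e, sp=0x96
epilogue: pop r2=0x01, sp=0x97
epilogue: pop r1=0x50, sp=0x98
r1 is callee-saved -> restored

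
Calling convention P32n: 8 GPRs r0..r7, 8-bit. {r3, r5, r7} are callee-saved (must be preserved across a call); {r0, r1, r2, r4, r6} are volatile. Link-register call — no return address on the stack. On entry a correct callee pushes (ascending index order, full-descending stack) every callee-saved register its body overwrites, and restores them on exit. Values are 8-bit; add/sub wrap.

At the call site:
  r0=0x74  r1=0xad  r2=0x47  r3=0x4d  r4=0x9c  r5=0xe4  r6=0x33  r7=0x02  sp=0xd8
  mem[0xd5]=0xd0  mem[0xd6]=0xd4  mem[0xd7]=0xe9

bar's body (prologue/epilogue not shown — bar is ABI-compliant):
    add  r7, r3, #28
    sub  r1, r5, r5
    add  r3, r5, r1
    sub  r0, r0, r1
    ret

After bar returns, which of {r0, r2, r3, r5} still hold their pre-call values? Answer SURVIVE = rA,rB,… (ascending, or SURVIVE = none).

SURVIVE = r0,r2,r3,r5

prologue: push r3 -> mem[0xd7]=0x4d, sp=0xd7
prologue: push r7 -> mem[0xd6]=0x02, sp=0xd6
body[0] add  r7, r3, #28 -> r7=0x69
body[1] sub  r1, r5, r5 -> r1=0x00
body[2] add  r3, r5, r1 -> r3=0xe4
body[3] sub  r0, r0, r1 -> r0=0x74
epilogue: pop r7=0x02, sp=0xd7
epilogue: pop r3=0x4d, sp=0xd8
r0: caller-saved, written=True
r2: caller-saved, written=False
r3: callee-saved, written=True
r5: callee-saved, written=False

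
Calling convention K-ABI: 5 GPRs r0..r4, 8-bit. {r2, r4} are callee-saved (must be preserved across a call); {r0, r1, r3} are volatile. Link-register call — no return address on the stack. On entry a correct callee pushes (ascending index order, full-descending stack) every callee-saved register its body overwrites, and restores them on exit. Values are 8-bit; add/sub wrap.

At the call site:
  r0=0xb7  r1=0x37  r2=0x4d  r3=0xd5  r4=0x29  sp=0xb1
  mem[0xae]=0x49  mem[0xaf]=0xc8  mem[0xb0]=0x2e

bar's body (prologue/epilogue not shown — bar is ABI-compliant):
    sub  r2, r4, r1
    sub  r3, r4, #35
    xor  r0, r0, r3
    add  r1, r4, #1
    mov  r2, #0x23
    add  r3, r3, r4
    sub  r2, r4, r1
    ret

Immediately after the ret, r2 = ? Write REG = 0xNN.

prologue: push r2 → mem[0xb0]=0x4d, sp=0xb0
body[0] sub  r2, r4, r1 → r2=0xf2
body[1] sub  r3, r4, #35 → r3=0x06
body[2] xor  r0, r0, r3 → r0=0xb1
body[3] add  r1, r4, #1 → r1=0x2a
body[4] mov  r2, #0x23 → r2=0x23
body[5] add  r3, r3, r4 → r3=0x2f
body[6] sub  r2, r4, r1 → r2=0xff
epilogue: pop r2=0x4d, sp=0xb1
r2 is callee-saved → restored

REG = 0x4d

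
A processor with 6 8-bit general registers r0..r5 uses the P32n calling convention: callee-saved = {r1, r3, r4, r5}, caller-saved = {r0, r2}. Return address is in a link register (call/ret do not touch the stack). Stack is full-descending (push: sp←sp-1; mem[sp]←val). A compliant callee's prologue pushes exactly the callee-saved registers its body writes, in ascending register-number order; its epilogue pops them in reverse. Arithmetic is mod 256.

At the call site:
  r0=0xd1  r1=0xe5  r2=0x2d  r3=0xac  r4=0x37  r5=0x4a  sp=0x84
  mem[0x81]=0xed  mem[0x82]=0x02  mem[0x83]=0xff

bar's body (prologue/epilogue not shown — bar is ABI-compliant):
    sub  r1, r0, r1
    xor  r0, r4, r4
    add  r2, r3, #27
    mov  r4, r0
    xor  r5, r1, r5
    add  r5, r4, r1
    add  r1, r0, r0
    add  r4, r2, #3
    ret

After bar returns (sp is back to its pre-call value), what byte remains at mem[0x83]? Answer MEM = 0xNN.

prologue: push r1 -> mem[0x83]=0xe5, sp=0x83
prologue: push r4 -> mem[0x82]=0x37, sp=0x82
prologue: push r5 -> mem[0x81]=0x4a, sp=0x81
body[0] sub  r1, r0, r1 -> r1=0xec
body[1] xor  r0, r4, r4 -> r0=0x00
body[2] add  r2, r3, #27 -> r2=0xc7
body[3] mov  r4, r0 -> r4=0x00
body[4] xor  r5, r1, r5 -> r5=0xa6
body[5] add  r5, r4, r1 -> r5=0xec
body[6] add  r1, r0, r0 -> r1=0x00
body[7] add  r4, r2, #3 -> r4=0xca
epilogue: pop r5=0x4a, sp=0x82
epilogue: pop r4=0x37, sp=0x83
epilogue: pop r1=0xe5, sp=0x84
prologue pushed ['r1', 'r4', 'r5'] at ['0x83', '0x82', '0x81']

MEM = 0xe5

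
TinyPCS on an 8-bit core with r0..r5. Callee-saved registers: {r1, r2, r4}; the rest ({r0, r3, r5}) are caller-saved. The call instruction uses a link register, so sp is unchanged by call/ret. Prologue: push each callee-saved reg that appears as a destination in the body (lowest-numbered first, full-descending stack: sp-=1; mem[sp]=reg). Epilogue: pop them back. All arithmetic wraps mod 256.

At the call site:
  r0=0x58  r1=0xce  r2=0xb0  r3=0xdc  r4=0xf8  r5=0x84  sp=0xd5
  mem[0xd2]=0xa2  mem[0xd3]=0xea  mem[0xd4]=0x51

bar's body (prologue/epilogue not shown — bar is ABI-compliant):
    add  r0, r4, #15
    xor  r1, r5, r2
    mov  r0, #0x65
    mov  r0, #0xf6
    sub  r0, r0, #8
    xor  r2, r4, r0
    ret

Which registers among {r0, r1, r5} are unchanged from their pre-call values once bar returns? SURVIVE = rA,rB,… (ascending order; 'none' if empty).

SURVIVE = r1,r5

prologue: push r1 → mem[0xd4]=0xce, sp=0xd4
prologue: push r2 → mem[0xd3]=0xb0, sp=0xd3
body[0] add  r0, r4, #15 → r0=0x07
body[1] xor  r1, r5, r2 → r1=0x34
body[2] mov  r0, #0x65 → r0=0x65
body[3] mov  r0, #0xf6 → r0=0xf6
body[4] sub  r0, r0, #8 → r0=0xee
body[5] xor  r2, r4, r0 → r2=0x16
epilogue: pop r2=0xb0, sp=0xd4
epilogue: pop r1=0xce, sp=0xd5
r0: caller-saved, written=True
r1: callee-saved, written=True
r5: caller-saved, written=False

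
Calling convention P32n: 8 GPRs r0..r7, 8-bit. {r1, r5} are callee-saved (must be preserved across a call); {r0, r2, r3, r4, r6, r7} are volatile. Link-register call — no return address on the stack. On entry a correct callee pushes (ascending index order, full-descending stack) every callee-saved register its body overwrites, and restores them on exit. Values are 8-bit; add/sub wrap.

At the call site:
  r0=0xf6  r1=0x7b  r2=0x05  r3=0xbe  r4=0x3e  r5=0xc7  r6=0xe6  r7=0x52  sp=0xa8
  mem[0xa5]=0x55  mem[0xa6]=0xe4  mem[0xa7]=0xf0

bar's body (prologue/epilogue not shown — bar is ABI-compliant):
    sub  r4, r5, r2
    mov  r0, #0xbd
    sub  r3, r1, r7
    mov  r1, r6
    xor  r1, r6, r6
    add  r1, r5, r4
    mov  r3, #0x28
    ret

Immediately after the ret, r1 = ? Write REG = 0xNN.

prologue: push r1 -> mem[0xa7]=0x7b, sp=0xa7
body[0] sub  r4, r5, r2 -> r4=0xc2
body[1] mov  r0, #0xbd -> r0=0xbd
body[2] sub  r3, r1, r7 -> r3=0x29
body[3] mov  r1, r6 -> r1=0xe6
body[4] xor  r1, r6, r6 -> r1=0x00
body[5] add  r1, r5, r4 -> r1=0x89
body[6] mov  r3, #0x28 -> r3=0x28
epilogue: pop r1=0x7b, sp=0xa8
r1 is callee-saved -> restored

REG = 0x7b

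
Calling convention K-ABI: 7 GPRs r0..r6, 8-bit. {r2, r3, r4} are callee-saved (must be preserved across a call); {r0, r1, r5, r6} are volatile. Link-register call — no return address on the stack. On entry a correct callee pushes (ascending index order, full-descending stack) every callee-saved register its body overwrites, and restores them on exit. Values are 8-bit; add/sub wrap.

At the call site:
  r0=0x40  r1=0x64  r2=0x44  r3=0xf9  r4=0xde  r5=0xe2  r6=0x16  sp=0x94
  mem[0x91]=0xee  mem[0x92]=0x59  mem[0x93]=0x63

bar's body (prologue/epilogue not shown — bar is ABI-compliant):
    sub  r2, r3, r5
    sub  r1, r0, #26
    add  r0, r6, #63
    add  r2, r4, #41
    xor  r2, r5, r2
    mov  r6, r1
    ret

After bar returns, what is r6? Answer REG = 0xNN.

REG = 0x26

prologue: push r2 -> mem[0x93]=0x44, sp=0x93
body[0] sub  r2, r3, r5 -> r2=0x17
body[1] sub  r1, r0, #26 -> r1=0x26
body[2] add  r0, r6, #63 -> r0=0x55
body[3] add  r2, r4, #41 -> r2=0x07
body[4] xor  r2, r5, r2 -> r2=0xe5
body[5] mov  r6, r1 -> r6=0x26
epilogue: pop r2=0x44, sp=0x94
r6 is caller-saved -> body value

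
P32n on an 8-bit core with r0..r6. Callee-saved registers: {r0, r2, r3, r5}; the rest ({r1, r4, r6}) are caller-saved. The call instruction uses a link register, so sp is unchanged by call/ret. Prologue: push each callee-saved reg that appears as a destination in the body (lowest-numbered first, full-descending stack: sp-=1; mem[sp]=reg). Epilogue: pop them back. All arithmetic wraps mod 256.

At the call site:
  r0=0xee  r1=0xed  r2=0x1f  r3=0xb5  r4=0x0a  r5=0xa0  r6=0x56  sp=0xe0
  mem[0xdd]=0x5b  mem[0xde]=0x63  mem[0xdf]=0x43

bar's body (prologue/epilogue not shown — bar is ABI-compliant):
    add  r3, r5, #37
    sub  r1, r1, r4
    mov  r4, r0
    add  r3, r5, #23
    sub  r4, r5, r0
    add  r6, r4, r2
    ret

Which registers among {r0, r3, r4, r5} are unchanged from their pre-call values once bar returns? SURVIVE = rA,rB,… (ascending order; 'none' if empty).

SURVIVE = r0,r3,r5

prologue: push r3 -> mem[0xdf]=0xb5, sp=0xdf
body[0] add  r3, r5, #37 -> r3=0xc5
body[1] sub  r1, r1, r4 -> r1=0xe3
body[2] mov  r4, r0 -> r4=0xee
body[3] add  r3, r5, #23 -> r3=0xb7
body[4] sub  r4, r5, r0 -> r4=0xb2
body[5] add  r6, r4, r2 -> r6=0xd1
epilogue: pop r3=0xb5, sp=0xe0
r0: callee-saved, written=False
r3: callee-saved, written=True
r4: caller-saved, written=True
r5: callee-saved, written=False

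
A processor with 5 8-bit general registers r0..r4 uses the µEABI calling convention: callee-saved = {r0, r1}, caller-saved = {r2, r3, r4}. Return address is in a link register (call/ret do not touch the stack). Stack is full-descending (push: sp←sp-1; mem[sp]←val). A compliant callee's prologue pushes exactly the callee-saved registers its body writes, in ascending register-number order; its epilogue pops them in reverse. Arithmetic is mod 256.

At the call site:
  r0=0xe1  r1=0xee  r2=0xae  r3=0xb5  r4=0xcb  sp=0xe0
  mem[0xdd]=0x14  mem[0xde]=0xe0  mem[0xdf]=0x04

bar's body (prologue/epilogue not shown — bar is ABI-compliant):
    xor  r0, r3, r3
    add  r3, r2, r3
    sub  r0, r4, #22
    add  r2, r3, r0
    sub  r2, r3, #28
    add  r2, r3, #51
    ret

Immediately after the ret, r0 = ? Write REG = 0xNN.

prologue: push r0 → mem[0xdf]=0xe1, sp=0xdf
body[0] xor  r0, r3, r3 → r0=0x00
body[1] add  r3, r2, r3 → r3=0x63
body[2] sub  r0, r4, #22 → r0=0xb5
body[3] add  r2, r3, r0 → r2=0x18
body[4] sub  r2, r3, #28 → r2=0x47
body[5] add  r2, r3, #51 → r2=0x96
epilogue: pop r0=0xe1, sp=0xe0
r0 is callee-saved → restored

REG = 0xe1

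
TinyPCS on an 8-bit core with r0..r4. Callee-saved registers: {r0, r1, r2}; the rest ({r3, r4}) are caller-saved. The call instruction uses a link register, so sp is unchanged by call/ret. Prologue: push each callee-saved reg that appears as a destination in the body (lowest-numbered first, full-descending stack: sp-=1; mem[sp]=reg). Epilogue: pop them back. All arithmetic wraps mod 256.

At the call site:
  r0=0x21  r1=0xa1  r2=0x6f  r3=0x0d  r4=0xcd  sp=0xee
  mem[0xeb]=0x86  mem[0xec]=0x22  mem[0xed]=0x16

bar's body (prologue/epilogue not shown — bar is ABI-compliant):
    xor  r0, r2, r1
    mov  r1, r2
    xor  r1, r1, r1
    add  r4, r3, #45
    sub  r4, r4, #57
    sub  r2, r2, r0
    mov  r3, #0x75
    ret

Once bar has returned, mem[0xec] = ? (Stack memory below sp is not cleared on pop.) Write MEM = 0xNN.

prologue: push r0 -> mem[0xed]=0x21, sp=0xed
prologue: push r1 -> mem[0xec]=0xa1, sp=0xec
prologue: push r2 -> mem[0xeb]=0x6f, sp=0xeb
body[0] xor  r0, r2, r1 -> r0=0xce
body[1] mov  r1, r2 -> r1=0x6f
body[2] xor  r1, r1, r1 -> r1=0x00
body[3] add  r4, r3, #45 -> r4=0x3a
body[4] sub  r4, r4, #57 -> r4=0x01
body[5] sub  r2, r2, r0 -> r2=0xa1
body[6] mov  r3, #0x75 -> r3=0x75
epilogue: pop r2=0x6f, sp=0xec
epilogue: pop r1=0xa1, sp=0xed
epilogue: pop r0=0x21, sp=0xee
prologue pushed ['r0', 'r1', 'r2'] at ['0xed', '0xec', '0xeb']

MEM = 0xa1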